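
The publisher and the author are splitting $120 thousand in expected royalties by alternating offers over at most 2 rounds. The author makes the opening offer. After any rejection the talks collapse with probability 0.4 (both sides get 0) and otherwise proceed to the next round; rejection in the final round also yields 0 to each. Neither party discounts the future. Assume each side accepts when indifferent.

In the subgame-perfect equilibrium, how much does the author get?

48

Round 2 (the publisher proposes): the author will accept anything ≥ 0, so the publisher offers 0 and keeps 120.
Round 1 (the author proposes): rejecting gives the publisher an expected 0.6 × 120 = 72. The author offers 72 and keeps 120 − 72 = 48.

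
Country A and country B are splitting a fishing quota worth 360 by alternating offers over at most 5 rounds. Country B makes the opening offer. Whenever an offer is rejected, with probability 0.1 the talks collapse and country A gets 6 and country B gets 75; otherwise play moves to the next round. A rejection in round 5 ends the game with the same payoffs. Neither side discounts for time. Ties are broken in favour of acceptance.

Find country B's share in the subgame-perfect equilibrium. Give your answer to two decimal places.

By backward induction:
Round 5 (country B proposes): country A gets 6 if talks fail, so country B offers 6 and keeps 354.
Round 4 (country A proposes): rejecting gives country B an expected 0.9 × 354 + 0.1 × 75 = 326.1. Country A offers 326.1 and keeps 360 − 326.1 = 33.9.
Round 3 (country B proposes): rejecting gives country A an expected 0.9 × 33.9 + 0.1 × 6 = 31.11; country B offers that and keeps 328.89.
Round 2 (country A proposes): rejecting gives country B an expected 0.9 × 328.89 + 0.1 × 75 = 303.501; country A offers that and keeps 56.499.
Round 1 (country B proposes): rejecting gives country A an expected 0.9 × 56.499 + 0.1 × 6 = 51.4491; country B offers that and keeps 308.5509.

308.55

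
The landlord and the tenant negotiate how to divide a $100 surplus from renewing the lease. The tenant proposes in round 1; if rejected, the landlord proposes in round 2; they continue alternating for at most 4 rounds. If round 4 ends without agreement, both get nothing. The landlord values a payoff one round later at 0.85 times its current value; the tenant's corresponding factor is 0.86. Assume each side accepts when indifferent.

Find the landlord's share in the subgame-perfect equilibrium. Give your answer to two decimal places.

Round 4 (the landlord proposes): the tenant will accept anything ≥ 0, so the landlord offers 0 and keeps 100.
Round 3 (the tenant proposes): the landlord can get 100 next round, worth 0.85 × 100 = 85 now; the tenant offers that and keeps 15.
Round 2 (the landlord proposes): the tenant can get 15 next round, worth 0.86 × 15 = 12.9 now; the landlord offers that and keeps 87.1.
Round 1 (the tenant proposes): the landlord can get 87.1 next round, worth 0.85 × 87.1 = 74.035 now. The tenant offers 74.035 and keeps 100 − 74.035 = 25.965.

74.04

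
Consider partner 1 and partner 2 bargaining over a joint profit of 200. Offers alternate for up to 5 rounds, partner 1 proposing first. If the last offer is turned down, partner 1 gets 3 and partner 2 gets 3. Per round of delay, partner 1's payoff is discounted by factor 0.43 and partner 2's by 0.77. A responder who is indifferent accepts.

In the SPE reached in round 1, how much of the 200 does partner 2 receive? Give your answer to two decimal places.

Round 5 (partner 1 proposes): partner 2 gets 3 if talks fail, so partner 1 offers 3 and keeps 197.
Round 4 (partner 2 proposes): partner 1 can get 197 next round, worth 0.43 × 197 = 84.71 now; partner 2 offers that and keeps 115.29.
Round 3 (partner 1 proposes): partner 2 can get 115.29 next round, worth 0.77 × 115.29 = 88.7733 now; partner 1 offers that and keeps 111.2267.
Round 2 (partner 2 proposes): partner 1 can get 111.2267 next round, worth 0.43 × 111.2267 = 47.827481 now, so partner 2 offers 47.827481, keeping 152.172519.
Round 1 (partner 1 proposes): partner 2 can get 152.172519 next round, worth 0.77 × 152.172519 = 117.17283963 now; partner 1 offers that and keeps 82.82716037.

117.17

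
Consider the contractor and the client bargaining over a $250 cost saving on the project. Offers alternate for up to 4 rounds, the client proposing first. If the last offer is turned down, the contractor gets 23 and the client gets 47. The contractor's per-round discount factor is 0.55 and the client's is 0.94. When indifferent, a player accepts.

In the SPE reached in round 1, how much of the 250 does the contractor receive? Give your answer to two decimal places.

65.97

Round 4 (the contractor proposes): the client gets 47 if talks fail, so the contractor offers 47 and keeps 203.
Round 3 (the client proposes): the contractor can get 203 next round, worth 0.55 × 203 = 111.65 now. The client offers 111.65 and keeps 250 − 111.65 = 138.35.
Round 2 (the contractor proposes): the client can get 138.35 next round, worth 0.94 × 138.35 = 130.049 now, so the contractor offers 130.049, keeping 119.951.
Round 1 (the client proposes): the contractor can get 119.951 next round, worth 0.55 × 119.951 = 65.97305 now; the client offers that and keeps 184.02695.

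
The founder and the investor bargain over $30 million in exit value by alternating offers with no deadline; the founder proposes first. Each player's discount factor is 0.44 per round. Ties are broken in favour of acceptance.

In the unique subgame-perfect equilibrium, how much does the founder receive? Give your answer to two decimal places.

20.83

When the founder proposes, the investor accepts any offer worth at least 0.44 times what the investor would get by proposing next round; and vice versa.
This gives x = 30 − 0.44y and y = 30 − 0.44x, where x and y are each side's share when it proposes.
Hence (1 − 0.44·0.44)x = 30(1 − 0.44), i.e. 0.8064·x = 16.8.
x ≈ 20.8333; the investor's share is 30 − x ≈ 9.1667.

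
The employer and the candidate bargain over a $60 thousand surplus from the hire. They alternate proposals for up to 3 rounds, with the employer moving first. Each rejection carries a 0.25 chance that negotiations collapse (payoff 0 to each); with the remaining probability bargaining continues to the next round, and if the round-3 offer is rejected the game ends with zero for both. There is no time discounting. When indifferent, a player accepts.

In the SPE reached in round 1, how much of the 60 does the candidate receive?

11.25

Round 3 (the employer proposes): the candidate will accept anything ≥ 0, so the employer offers 0 and keeps 60.
Round 2 (the candidate proposes): rejecting gives the employer an expected 0.75 × 60 = 45, so the candidate offers 45, keeping 15.
Round 1 (the employer proposes): rejecting gives the candidate an expected 0.75 × 15 = 11.25, so the employer offers 11.25, keeping 48.75.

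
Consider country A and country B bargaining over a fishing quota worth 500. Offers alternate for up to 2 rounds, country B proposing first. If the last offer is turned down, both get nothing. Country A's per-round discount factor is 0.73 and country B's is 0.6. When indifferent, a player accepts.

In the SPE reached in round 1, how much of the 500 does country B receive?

135

Round 2 (country A proposes): country B will accept anything ≥ 0, so country A offers 0 and keeps 500.
Round 1 (country B proposes): country A can get 500 next round, worth 0.73 × 500 = 365 now; country B offers that and keeps 135.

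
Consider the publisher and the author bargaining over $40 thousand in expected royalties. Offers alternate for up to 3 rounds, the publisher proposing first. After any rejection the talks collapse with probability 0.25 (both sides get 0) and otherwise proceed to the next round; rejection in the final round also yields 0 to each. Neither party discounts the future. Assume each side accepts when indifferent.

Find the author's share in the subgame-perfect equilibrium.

7.5

Round 3 (the publisher proposes): the author will accept anything ≥ 0, so the publisher offers 0 and keeps 40.
Round 2 (the author proposes): rejecting gives the publisher an expected 0.75 × 40 = 30, so the author offers 30, keeping 10.
Round 1 (the publisher proposes): rejecting gives the author an expected 0.75 × 10 = 7.5. The publisher offers 7.5 and keeps 40 − 7.5 = 32.5.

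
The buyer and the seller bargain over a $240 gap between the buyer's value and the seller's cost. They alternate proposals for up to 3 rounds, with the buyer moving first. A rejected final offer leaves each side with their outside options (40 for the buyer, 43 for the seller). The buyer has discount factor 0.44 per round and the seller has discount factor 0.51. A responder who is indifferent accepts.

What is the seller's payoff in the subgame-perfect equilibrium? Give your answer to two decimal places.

78.19

Round 3 (the buyer proposes): the seller gets 43 if talks fail, so the buyer offers 43 and keeps 197.
Round 2 (the seller proposes): the buyer can get 197 next round, worth 0.44 × 197 = 86.68 now, so the seller offers 86.68, keeping 153.32.
Round 1 (the buyer proposes): the seller can get 153.32 next round, worth 0.51 × 153.32 = 78.1932 now. The buyer offers 78.1932 and keeps 240 − 78.1932 = 161.8068.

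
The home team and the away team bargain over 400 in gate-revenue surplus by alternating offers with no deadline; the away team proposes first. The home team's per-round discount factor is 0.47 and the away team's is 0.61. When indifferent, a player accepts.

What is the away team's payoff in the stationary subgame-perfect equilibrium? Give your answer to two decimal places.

297.21

When the away team proposes, the home team accepts any offer worth at least 0.47 times what the home team would get by proposing next round; and vice versa.
This gives x = 400 − 0.47y and y = 400 − 0.61x, where x and y are each side's share when it proposes.
Hence (1 − 0.47·0.61)x = 400(1 − 0.47), i.e. 0.7133·x = 212.
x ≈ 297.2102; the home team's share is 400 − x ≈ 102.7898.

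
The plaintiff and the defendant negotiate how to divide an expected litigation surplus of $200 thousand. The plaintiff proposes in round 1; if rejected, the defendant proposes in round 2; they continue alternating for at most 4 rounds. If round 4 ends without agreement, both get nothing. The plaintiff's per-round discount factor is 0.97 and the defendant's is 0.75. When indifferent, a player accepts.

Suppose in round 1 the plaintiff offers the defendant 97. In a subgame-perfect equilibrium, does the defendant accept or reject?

Round 4 (the defendant proposes): rejection yields 0 for the plaintiff; the defendant offers 0 and keeps 200.
Round 3 (the plaintiff proposes): the defendant can get 200 next round, worth 0.75 × 200 = 150 now. The plaintiff offers 150 and keeps 200 − 150 = 50.
Round 2 (the defendant proposes): the plaintiff can get 50 next round, worth 0.97 × 50 = 48.5 now. The defendant offers 48.5 and keeps 200 − 48.5 = 151.5.
So by rejecting in round 1, the defendant gets 151.5 next round, worth 0.75 × 151.5 = 113.625 now.
Offer 97 < 113.625, so the defendant rejects.

Reject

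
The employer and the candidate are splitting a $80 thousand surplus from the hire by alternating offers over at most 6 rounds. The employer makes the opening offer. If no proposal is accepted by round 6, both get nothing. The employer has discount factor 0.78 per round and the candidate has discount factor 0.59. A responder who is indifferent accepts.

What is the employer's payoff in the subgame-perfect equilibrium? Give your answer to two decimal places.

Round 6 (the candidate proposes): rejection yields 0 for the employer; the candidate offers 0 and keeps 80.
Round 5 (the employer proposes): the candidate can get 80 next round, worth 0.59 × 80 = 47.2 now, so the employer offers 47.2, keeping 32.8.
Round 4 (the candidate proposes): the employer can get 32.8 next round, worth 0.78 × 32.8 = 25.584 now. The candidate offers 25.584 and keeps 80 − 25.584 = 54.416.
Round 3 (the employer proposes): the candidate can get 54.416 next round, worth 0.59 × 54.416 = 32.10544 now; the employer offers that and keeps 47.89456.
Round 2 (the candidate proposes): the employer can get 47.89456 next round, worth 0.78 × 47.89456 = 37.3577568 now, so the candidate offers 37.3577568, keeping 42.6422432.
Round 1 (the employer proposes): the candidate can get 42.6422432 next round, worth 0.59 × 42.6422432 = 25.158923488 now. The employer offers 25.158923488 and keeps 80 − 25.158923488 = 54.841076512.

54.84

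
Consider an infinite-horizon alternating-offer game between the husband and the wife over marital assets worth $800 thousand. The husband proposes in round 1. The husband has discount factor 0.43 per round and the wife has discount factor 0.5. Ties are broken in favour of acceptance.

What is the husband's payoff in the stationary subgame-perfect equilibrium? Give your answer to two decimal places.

509.55

In a stationary SPE each proposer offers the other exactly their discounted continuation value.
If the husband keeps x when proposing and the wife keeps y when proposing, then x = 800 − 0.5y and y = 800 − 0.43x.
Solving: x = 800(1 − 0.5) / (1 − 0.43·0.5) = 400 / 0.785 ≈ 509.5541.
The wife gets 800 − 509.5541 ≈ 290.4459.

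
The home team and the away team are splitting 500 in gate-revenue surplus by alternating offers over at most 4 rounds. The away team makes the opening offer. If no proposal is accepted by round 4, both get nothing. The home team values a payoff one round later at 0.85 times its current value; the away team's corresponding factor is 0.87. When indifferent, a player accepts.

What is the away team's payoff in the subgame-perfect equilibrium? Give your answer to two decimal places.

Round 4 (the home team proposes): rejection yields 0 for the away team; the home team offers 0 and keeps 500.
Round 3 (the away team proposes): the home team can get 500 next round, worth 0.85 × 500 = 425 now, so the away team offers 425, keeping 75.
Round 2 (the home team proposes): the away team can get 75 next round, worth 0.87 × 75 = 65.25 now; the home team offers that and keeps 434.75.
Round 1 (the away team proposes): the home team can get 434.75 next round, worth 0.85 × 434.75 = 369.5375 now, so the away team offers 369.5375, keeping 130.4625.

130.46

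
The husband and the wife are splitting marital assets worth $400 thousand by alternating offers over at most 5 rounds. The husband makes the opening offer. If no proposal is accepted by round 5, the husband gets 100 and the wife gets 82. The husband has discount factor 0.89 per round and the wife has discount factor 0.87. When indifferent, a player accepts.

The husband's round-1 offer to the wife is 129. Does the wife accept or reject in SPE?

Accept

Round 5 (the husband proposes): the wife gets 82 if talks fail, so the husband offers 82 and keeps 318.
Round 4 (the wife proposes): the husband can get 318 next round, worth 0.89 × 318 = 283.02 now. The wife offers 283.02 and keeps 400 − 283.02 = 116.98.
Round 3 (the husband proposes): the wife can get 116.98 next round, worth 0.87 × 116.98 = 101.7726 now; the husband offers that and keeps 298.2274.
Round 2 (the wife proposes): the husband can get 298.2274 next round, worth 0.89 × 298.2274 = 265.422386 now. The wife offers 265.422386 and keeps 400 − 265.422386 = 134.577614.
So by rejecting in round 1, the wife gets 134.577614 next round, worth 0.87 × 134.577614 = 117.08252418 now.
Offer 129 ≥ 117.08252418, so the wife accepts.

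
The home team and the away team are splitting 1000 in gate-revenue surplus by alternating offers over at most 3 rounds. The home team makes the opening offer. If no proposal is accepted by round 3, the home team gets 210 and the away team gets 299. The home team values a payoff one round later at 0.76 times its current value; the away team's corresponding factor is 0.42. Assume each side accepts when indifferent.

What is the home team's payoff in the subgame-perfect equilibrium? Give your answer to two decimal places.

803.76

By backward induction:
Round 3 (the home team proposes): the away team gets 299 if talks fail, so the home team offers 299 and keeps 701.
Round 2 (the away team proposes): the home team can get 701 next round, worth 0.76 × 701 = 532.76 now; the away team offers that and keeps 467.24.
Round 1 (the home team proposes): the away team can get 467.24 next round, worth 0.42 × 467.24 = 196.2408 now; the home team offers that and keeps 803.7592.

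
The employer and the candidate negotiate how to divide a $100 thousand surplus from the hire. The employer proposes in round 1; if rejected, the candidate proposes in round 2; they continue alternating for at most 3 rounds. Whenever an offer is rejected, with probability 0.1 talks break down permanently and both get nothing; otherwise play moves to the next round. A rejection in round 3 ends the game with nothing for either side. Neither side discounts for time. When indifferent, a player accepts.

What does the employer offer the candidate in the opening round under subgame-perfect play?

By backward induction:
Round 3 (the employer proposes): rejection yields 0 for the candidate; the employer offers 0 and keeps 100.
Round 2 (the candidate proposes): rejecting gives the employer an expected 0.9 × 100 = 90. The candidate offers 90 and keeps 100 − 90 = 10.
Round 1 (the employer proposes): rejecting gives the candidate an expected 0.9 × 10 = 9, so the employer offers 9, keeping 91.

9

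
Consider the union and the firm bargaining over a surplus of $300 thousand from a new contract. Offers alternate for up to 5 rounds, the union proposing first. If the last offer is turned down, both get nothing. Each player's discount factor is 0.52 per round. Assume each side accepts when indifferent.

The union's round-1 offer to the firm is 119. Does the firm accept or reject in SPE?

Accept

Round 5 (the union proposes): the firm will accept anything ≥ 0, so the union offers 0 and keeps 300.
Round 4 (the firm proposes): the union can get 300 next round, worth 0.52 × 300 = 156 now. The firm offers 156 and keeps 300 − 156 = 144.
Round 3 (the union proposes): the firm can get 144 next round, worth 0.52 × 144 = 74.88 now. The union offers 74.88 and keeps 300 − 74.88 = 225.12.
Round 2 (the firm proposes): the union can get 225.12 next round, worth 0.52 × 225.12 = 117.0624 now; the firm offers that and keeps 182.9376.
So by rejecting in round 1, the firm gets 182.9376 next round, worth 0.52 × 182.9376 = 95.127552 now.
Offer 119 ≥ 95.127552, so the firm accepts.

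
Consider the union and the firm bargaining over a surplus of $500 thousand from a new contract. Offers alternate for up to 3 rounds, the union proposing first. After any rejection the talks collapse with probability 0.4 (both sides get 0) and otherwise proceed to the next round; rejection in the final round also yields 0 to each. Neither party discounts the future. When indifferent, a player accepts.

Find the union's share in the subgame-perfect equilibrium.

380

By backward induction:
Round 3 (the union proposes): rejection yields 0 for the firm; the union offers 0 and keeps 500.
Round 2 (the firm proposes): rejecting gives the union an expected 0.6 × 500 = 300, so the firm offers 300, keeping 200.
Round 1 (the union proposes): rejecting gives the firm an expected 0.6 × 200 = 120; the union offers that and keeps 380.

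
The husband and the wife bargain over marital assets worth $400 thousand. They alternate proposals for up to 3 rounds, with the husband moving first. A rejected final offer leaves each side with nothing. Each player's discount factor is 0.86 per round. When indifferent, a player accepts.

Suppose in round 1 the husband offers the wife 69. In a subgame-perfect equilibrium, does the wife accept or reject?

Accept

Round 3 (the husband proposes): the wife will accept anything ≥ 0, so the husband offers 0 and keeps 400.
Round 2 (the wife proposes): the husband can get 400 next round, worth 0.86 × 400 = 344 now, so the wife offers 344, keeping 56.
So by rejecting in round 1, the wife gets 56 next round, worth 0.86 × 56 = 48.16 now.
Offer 69 ≥ 48.16, so the wife accepts.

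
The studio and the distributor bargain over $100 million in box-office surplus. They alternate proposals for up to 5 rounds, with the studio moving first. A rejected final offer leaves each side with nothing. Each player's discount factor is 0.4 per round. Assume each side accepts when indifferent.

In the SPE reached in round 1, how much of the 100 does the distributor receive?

Round 5 (the studio proposes): the distributor will accept anything ≥ 0, so the studio offers 0 and keeps 100.
Round 4 (the distributor proposes): the studio can get 100 next round, worth 0.4 × 100 = 40 now. The distributor offers 40 and keeps 100 − 40 = 60.
Round 3 (the studio proposes): the distributor can get 60 next round, worth 0.4 × 60 = 24 now; the studio offers that and keeps 76.
Round 2 (the distributor proposes): the studio can get 76 next round, worth 0.4 × 76 = 30.4 now. The distributor offers 30.4 and keeps 100 − 30.4 = 69.6.
Round 1 (the studio proposes): the distributor can get 69.6 next round, worth 0.4 × 69.6 = 27.84 now, so the studio offers 27.84, keeping 72.16.

27.84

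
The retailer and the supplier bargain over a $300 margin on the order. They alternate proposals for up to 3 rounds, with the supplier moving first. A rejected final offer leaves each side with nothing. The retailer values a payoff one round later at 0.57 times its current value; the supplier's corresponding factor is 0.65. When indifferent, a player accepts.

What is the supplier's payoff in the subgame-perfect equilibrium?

Round 3 (the supplier proposes): the retailer will accept anything ≥ 0, so the supplier offers 0 and keeps 300.
Round 2 (the retailer proposes): the supplier can get 300 next round, worth 0.65 × 300 = 195 now. The retailer offers 195 and keeps 300 − 195 = 105.
Round 1 (the supplier proposes): the retailer can get 105 next round, worth 0.57 × 105 = 59.85 now, so the supplier offers 59.85, keeping 240.15.

240.15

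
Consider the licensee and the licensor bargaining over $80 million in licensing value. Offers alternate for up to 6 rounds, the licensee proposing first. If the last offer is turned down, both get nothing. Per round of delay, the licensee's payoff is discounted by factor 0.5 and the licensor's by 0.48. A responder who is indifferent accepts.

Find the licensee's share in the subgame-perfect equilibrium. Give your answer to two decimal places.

53.98

Round 6 (the licensor proposes): rejection yields 0 for the licensee; the licensor offers 0 and keeps 80.
Round 5 (the licensee proposes): the licensor can get 80 next round, worth 0.48 × 80 = 38.4 now, so the licensee offers 38.4, keeping 41.6.
Round 4 (the licensor proposes): the licensee can get 41.6 next round, worth 0.5 × 41.6 = 20.8 now. The licensor offers 20.8 and keeps 80 − 20.8 = 59.2.
Round 3 (the licensee proposes): the licensor can get 59.2 next round, worth 0.48 × 59.2 = 28.416 now; the licensee offers that and keeps 51.584.
Round 2 (the licensor proposes): the licensee can get 51.584 next round, worth 0.5 × 51.584 = 25.792 now. The licensor offers 25.792 and keeps 80 − 25.792 = 54.208.
Round 1 (the licensee proposes): the licensor can get 54.208 next round, worth 0.48 × 54.208 = 26.01984 now. The licensee offers 26.01984 and keeps 80 − 26.01984 = 53.98016.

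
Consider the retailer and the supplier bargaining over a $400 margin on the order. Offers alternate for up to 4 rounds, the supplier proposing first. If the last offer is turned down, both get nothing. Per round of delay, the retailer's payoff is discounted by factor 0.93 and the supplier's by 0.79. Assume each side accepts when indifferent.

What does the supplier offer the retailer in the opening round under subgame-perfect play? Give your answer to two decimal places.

351.43

Work backward from the last round.
Round 4 (the retailer proposes): the supplier will accept anything ≥ 0, so the retailer offers 0 and keeps 400.
Round 3 (the supplier proposes): the retailer can get 400 next round, worth 0.93 × 400 = 372 now. The supplier offers 372 and keeps 400 − 372 = 28.
Round 2 (the retailer proposes): the supplier can get 28 next round, worth 0.79 × 28 = 22.12 now, so the retailer offers 22.12, keeping 377.88.
Round 1 (the supplier proposes): the retailer can get 377.88 next round, worth 0.93 × 377.88 = 351.4284 now; the supplier offers that and keeps 48.5716.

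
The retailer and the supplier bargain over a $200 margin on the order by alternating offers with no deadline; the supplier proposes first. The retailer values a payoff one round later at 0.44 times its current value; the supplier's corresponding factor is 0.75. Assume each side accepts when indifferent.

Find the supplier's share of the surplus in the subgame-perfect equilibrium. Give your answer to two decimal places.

167.16

Let x be the supplier's share when the supplier proposes and y be the retailer's share when the retailer proposes.
The retailer accepts iff offered ≥ 0.44·y, so x = 200 − 0.44y. Symmetrically y = 200 − 0.75x.
Substituting: x = 200 − 0.44(200 − 0.75x), giving x(1 − 0.75·0.44) = 200(1 − 0.44).
So x = 200 × 0.56 / 0.67 ≈ 167.1642, and the retailer receives 200 − x ≈ 32.8358.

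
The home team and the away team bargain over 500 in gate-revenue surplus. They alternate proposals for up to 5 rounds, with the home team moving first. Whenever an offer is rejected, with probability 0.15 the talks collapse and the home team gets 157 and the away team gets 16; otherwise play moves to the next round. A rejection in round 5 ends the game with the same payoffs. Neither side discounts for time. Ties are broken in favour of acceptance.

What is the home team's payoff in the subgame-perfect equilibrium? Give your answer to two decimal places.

By backward induction:
Round 5 (the home team proposes): the away team gets 16 if talks fail, so the home team offers 16 and keeps 484.
Round 4 (the away team proposes): rejecting gives the home team an expected 0.85 × 484 + 0.15 × 157 = 434.95; the away team offers that and keeps 65.05.
Round 3 (the home team proposes): rejecting gives the away team an expected 0.85 × 65.05 + 0.15 × 16 = 57.6925, so the home team offers 57.6925, keeping 442.3075.
Round 2 (the away team proposes): rejecting gives the home team an expected 0.85 × 442.3075 + 0.15 × 157 = 399.511375. The away team offers 399.511375 and keeps 500 − 399.511375 = 100.488625.
Round 1 (the home team proposes): rejecting gives the away team an expected 0.85 × 100.488625 + 0.15 × 16 = 87.81533125; the home team offers that and keeps 412.18466875.

412.18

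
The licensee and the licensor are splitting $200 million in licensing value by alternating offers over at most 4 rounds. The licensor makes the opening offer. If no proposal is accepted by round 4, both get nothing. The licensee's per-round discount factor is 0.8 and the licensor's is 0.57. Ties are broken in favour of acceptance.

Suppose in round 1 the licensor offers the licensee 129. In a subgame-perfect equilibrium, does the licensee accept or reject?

Reject

Work out the licensee's continuation value if the offer is rejected.
Round 4 (the licensee proposes): rejection yields 0 for the licensor; the licensee offers 0 and keeps 200.
Round 3 (the licensor proposes): the licensee can get 200 next round, worth 0.8 × 200 = 160 now; the licensor offers that and keeps 40.
Round 2 (the licensee proposes): the licensor can get 40 next round, worth 0.57 × 40 = 22.8 now. The licensee offers 22.8 and keeps 200 − 22.8 = 177.2.
So by rejecting in round 1, the licensee gets 177.2 next round, worth 0.8 × 177.2 = 141.76 now.
Offer 129 < 141.76, so the licensee rejects.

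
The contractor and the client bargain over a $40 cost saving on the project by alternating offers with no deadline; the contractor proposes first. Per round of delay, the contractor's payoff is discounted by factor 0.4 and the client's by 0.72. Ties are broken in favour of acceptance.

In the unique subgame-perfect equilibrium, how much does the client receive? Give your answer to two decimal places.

In a stationary SPE each proposer offers the other exactly their discounted continuation value.
If the contractor keeps x when proposing and the client keeps y when proposing, then x = 40 − 0.72y and y = 40 − 0.4x.
Solving: x = 40(1 − 0.72) / (1 − 0.4·0.72) = 11.2 / 0.712 ≈ 15.7303.
The client gets 40 − 15.7303 ≈ 24.2697.

24.27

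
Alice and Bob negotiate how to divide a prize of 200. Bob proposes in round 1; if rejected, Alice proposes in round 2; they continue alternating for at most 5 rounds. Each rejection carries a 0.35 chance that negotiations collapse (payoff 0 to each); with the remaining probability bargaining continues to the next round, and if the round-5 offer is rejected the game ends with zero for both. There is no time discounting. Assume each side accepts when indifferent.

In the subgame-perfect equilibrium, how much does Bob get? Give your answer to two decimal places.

135.28

Round 5 (Bob proposes): Alice will accept anything ≥ 0, so Bob offers 0 and keeps 200.
Round 4 (Alice proposes): rejecting gives Bob an expected 0.65 × 200 = 130. Alice offers 130 and keeps 200 − 130 = 70.
Round 3 (Bob proposes): rejecting gives Alice an expected 0.65 × 70 = 45.5; Bob offers that and keeps 154.5.
Round 2 (Alice proposes): rejecting gives Bob an expected 0.65 × 154.5 = 100.425. Alice offers 100.425 and keeps 200 − 100.425 = 99.575.
Round 1 (Bob proposes): rejecting gives Alice an expected 0.65 × 99.575 = 64.72375. Bob offers 64.72375 and keeps 200 − 64.72375 = 135.27625.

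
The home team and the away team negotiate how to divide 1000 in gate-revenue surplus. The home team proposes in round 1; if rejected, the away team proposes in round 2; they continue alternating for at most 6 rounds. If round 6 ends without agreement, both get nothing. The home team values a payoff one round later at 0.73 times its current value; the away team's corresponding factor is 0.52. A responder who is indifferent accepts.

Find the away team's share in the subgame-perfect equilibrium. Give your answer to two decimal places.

268.63

Solve by backward induction from round 6.
Round 6 (the away team proposes): the home team will accept anything ≥ 0, so the away team offers 0 and keeps 1000.
Round 5 (the home team proposes): the away team can get 1000 next round, worth 0.52 × 1000 = 520 now; the home team offers that and keeps 480.
Round 4 (the away team proposes): the home team can get 480 next round, worth 0.73 × 480 = 350.4 now. The away team offers 350.4 and keeps 1000 − 350.4 = 649.6.
Round 3 (the home team proposes): the away team can get 649.6 next round, worth 0.52 × 649.6 = 337.792 now; the home team offers that and keeps 662.208.
Round 2 (the away team proposes): the home team can get 662.208 next round, worth 0.73 × 662.208 = 483.41184 now, so the away team offers 483.41184, keeping 516.58816.
Round 1 (the home team proposes): the away team can get 516.58816 next round, worth 0.52 × 516.58816 = 268.6258432 now; the home team offers that and keeps 731.3741568.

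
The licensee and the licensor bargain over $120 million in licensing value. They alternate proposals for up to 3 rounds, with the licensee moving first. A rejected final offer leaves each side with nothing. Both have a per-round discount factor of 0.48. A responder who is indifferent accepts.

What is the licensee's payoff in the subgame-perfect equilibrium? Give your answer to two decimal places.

90.05

Round 3 (the licensee proposes): the licensor will accept anything ≥ 0, so the licensee offers 0 and keeps 120.
Round 2 (the licensor proposes): the licensee can get 120 next round, worth 0.48 × 120 = 57.6 now; the licensor offers that and keeps 62.4.
Round 1 (the licensee proposes): the licensor can get 62.4 next round, worth 0.48 × 62.4 = 29.952 now; the licensee offers that and keeps 90.048.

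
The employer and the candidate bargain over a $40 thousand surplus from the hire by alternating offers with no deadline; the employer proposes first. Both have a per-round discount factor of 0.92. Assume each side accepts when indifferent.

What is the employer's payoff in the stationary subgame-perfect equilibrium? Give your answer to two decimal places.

Let x be the employer's share when the employer proposes and y be the candidate's share when the candidate proposes.
The candidate accepts iff offered ≥ 0.92·y, so x = 40 − 0.92y. Symmetrically y = 40 − 0.92x.
Substituting: x = 40 − 0.92(40 − 0.92x), giving x(1 − 0.92·0.92) = 40(1 − 0.92).
So x = 40 × 0.08 / 0.1536 ≈ 20.8333, and the candidate receives 40 − x ≈ 19.1667.

20.83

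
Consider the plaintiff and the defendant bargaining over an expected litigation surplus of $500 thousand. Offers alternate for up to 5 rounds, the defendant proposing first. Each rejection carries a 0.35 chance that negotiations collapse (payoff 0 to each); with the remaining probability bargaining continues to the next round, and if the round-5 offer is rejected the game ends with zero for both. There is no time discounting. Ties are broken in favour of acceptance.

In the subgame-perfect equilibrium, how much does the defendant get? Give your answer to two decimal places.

338.19

Round 5 (the defendant proposes): rejection yields 0 for the plaintiff; the defendant offers 0 and keeps 500.
Round 4 (the plaintiff proposes): rejecting gives the defendant an expected 0.65 × 500 = 325. The plaintiff offers 325 and keeps 500 − 325 = 175.
Round 3 (the defendant proposes): rejecting gives the plaintiff an expected 0.65 × 175 = 113.75. The defendant offers 113.75 and keeps 500 − 113.75 = 386.25.
Round 2 (the plaintiff proposes): rejecting gives the defendant an expected 0.65 × 386.25 = 251.0625; the plaintiff offers that and keeps 248.9375.
Round 1 (the defendant proposes): rejecting gives the plaintiff an expected 0.65 × 248.9375 = 161.809375. The defendant offers 161.809375 and keeps 500 − 161.809375 = 338.190625.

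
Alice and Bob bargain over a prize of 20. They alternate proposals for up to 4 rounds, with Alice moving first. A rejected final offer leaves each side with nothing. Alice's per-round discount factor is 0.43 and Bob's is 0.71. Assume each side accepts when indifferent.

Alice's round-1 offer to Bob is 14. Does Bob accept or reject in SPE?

Work out Bob's continuation value if the offer is rejected.
Round 4 (Bob proposes): rejection yields 0 for Alice; Bob offers 0 and keeps 20.
Round 3 (Alice proposes): Bob can get 20 next round, worth 0.71 × 20 = 14.2 now, so Alice offers 14.2, keeping 5.8.
Round 2 (Bob proposes): Alice can get 5.8 next round, worth 0.43 × 5.8 = 2.494 now; Bob offers that and keeps 17.506.
So by rejecting in round 1, Bob gets 17.506 next round, worth 0.71 × 17.506 = 12.42926 now.
Offer 14 ≥ 12.42926, so Bob accepts.

Accept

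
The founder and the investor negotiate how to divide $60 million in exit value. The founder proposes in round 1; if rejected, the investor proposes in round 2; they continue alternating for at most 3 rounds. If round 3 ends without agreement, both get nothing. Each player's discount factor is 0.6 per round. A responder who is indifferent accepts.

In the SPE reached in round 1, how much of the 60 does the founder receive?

Round 3 (the founder proposes): rejection yields 0 for the investor; the founder offers 0 and keeps 60.
Round 2 (the investor proposes): the founder can get 60 next round, worth 0.6 × 60 = 36 now. The investor offers 36 and keeps 60 − 36 = 24.
Round 1 (the founder proposes): the investor can get 24 next round, worth 0.6 × 24 = 14.4 now; the founder offers that and keeps 45.6.

45.6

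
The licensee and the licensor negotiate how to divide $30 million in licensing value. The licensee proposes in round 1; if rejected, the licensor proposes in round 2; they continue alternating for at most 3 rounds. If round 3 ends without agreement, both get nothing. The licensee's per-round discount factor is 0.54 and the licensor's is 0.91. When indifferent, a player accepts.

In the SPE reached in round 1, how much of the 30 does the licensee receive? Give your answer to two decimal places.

17.44

Round 3 (the licensee proposes): rejection yields 0 for the licensor; the licensee offers 0 and keeps 30.
Round 2 (the licensor proposes): the licensee can get 30 next round, worth 0.54 × 30 = 16.2 now. The licensor offers 16.2 and keeps 30 − 16.2 = 13.8.
Round 1 (the licensee proposes): the licensor can get 13.8 next round, worth 0.91 × 13.8 = 12.558 now, so the licensee offers 12.558, keeping 17.442.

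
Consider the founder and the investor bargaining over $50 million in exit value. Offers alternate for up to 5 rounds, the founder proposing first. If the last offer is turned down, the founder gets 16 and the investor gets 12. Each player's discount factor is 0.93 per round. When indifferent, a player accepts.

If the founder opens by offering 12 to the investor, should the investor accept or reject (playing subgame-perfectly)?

Reject

Round 5 (the founder proposes): the investor gets 12 if talks fail, so the founder offers 12 and keeps 38.
Round 4 (the investor proposes): the founder can get 38 next round, worth 0.93 × 38 = 35.34 now; the investor offers that and keeps 14.66.
Round 3 (the founder proposes): the investor can get 14.66 next round, worth 0.93 × 14.66 = 13.6338 now. The founder offers 13.6338 and keeps 50 − 13.6338 = 36.3662.
Round 2 (the investor proposes): the founder can get 36.3662 next round, worth 0.93 × 36.3662 = 33.820566 now, so the investor offers 33.820566, keeping 16.179434.
So by rejecting in round 1, the investor gets 16.179434 next round, worth 0.93 × 16.179434 = 15.04687362 now.
Offer 12 < 15.04687362, so the investor rejects.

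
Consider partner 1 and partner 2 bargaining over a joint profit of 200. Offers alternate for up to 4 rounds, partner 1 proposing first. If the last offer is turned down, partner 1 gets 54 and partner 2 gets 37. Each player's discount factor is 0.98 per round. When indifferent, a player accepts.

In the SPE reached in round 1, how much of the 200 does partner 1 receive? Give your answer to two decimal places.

58.67

Round 4 (partner 2 proposes): partner 1 gets 54 if talks fail, so partner 2 offers 54 and keeps 146.
Round 3 (partner 1 proposes): partner 2 can get 146 next round, worth 0.98 × 146 = 143.08 now. Partner 1 offers 143.08 and keeps 200 − 143.08 = 56.92.
Round 2 (partner 2 proposes): partner 1 can get 56.92 next round, worth 0.98 × 56.92 = 55.7816 now; partner 2 offers that and keeps 144.2184.
Round 1 (partner 1 proposes): partner 2 can get 144.2184 next round, worth 0.98 × 144.2184 = 141.334032 now; partner 1 offers that and keeps 58.665968.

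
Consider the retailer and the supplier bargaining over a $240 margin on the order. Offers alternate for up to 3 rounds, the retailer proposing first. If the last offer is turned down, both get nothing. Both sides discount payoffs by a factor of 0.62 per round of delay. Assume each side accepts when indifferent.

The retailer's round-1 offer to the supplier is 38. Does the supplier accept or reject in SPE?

Reject

Round 3 (the retailer proposes): the supplier will accept anything ≥ 0, so the retailer offers 0 and keeps 240.
Round 2 (the supplier proposes): the retailer can get 240 next round, worth 0.62 × 240 = 148.8 now. The supplier offers 148.8 and keeps 240 − 148.8 = 91.2.
So by rejecting in round 1, the supplier gets 91.2 next round, worth 0.62 × 91.2 = 56.544 now.
Offer 38 < 56.544, so the supplier rejects.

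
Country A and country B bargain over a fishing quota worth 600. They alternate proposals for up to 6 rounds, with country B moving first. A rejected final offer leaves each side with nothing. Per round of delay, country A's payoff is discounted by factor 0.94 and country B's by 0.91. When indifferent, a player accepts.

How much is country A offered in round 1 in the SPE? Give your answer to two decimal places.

506.86

Round 6 (country A proposes): rejection yields 0 for country B; country A offers 0 and keeps 600.
Round 5 (country B proposes): country A can get 600 next round, worth 0.94 × 600 = 564 now. Country B offers 564 and keeps 600 − 564 = 36.
Round 4 (country A proposes): country B can get 36 next round, worth 0.91 × 36 = 32.76 now. Country A offers 32.76 and keeps 600 − 32.76 = 567.24.
Round 3 (country B proposes): country A can get 567.24 next round, worth 0.94 × 567.24 = 533.2056 now, so country B offers 533.2056, keeping 66.7944.
Round 2 (country A proposes): country B can get 66.7944 next round, worth 0.91 × 66.7944 = 60.782904 now; country A offers that and keeps 539.217096.
Round 1 (country B proposes): country A can get 539.217096 next round, worth 0.94 × 539.217096 = 506.86407024 now, so country B offers 506.86407024, keeping 93.13592976.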